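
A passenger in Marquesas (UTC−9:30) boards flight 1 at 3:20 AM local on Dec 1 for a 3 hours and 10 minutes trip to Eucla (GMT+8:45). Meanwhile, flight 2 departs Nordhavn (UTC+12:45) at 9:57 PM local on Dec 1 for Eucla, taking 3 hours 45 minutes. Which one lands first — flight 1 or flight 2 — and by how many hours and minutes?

the second, by 3 hours 3 minutes

Flight 1 in UTC: 3:20 AM + 9:30 = 12:50 PM on Dec 1.
+3 hours and 10 minutes → arrive 4:00 PM UTC on Dec 1.
Flight 2 in UTC: 9:57 PM − 12:45 = 9:12 AM on Dec 1.
+3 hours 45 minutes → arrive 12:57 PM UTC on Dec 1.
Flight 2 lands earlier by 3 hours 3 minutes.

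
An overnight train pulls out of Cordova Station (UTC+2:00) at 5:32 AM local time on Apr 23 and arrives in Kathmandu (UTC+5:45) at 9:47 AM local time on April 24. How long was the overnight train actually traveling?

24 hours 30 minutes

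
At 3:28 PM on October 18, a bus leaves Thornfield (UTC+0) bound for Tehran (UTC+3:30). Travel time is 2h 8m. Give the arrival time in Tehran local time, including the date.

Thornfield is at UTC+0, so departure is already 3:28 PM UTC on Oct 18.
Add 2 hours 8 minutes travel time → 5:36 PM UTC.
Tehran is UTC+3:30, so local arrival = 5:36 PM + 3:30 = 9:06 PM on Oct 18.

9:06 PM on October 18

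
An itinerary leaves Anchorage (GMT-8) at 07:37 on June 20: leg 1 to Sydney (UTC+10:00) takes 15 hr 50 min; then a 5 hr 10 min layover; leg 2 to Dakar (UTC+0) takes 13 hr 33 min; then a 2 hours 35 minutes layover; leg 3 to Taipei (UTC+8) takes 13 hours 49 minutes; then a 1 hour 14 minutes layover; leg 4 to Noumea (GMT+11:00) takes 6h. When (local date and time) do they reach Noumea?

Convert departure to UTC: 07:37 + 8:00 = 15:37 UTC on Jun 20.
Add 15 hours 50 minutes leg 1 → 07:27 UTC (Jun 21).
Add 5 hours 10 minutes layover in Sydney → 12:37 UTC.
Add 13 hours 33 minutes leg 2 → 02:10 UTC (Jun 22).
Add 2 hours and 35 minutes layover in Dakar → 04:45 UTC.
Add 13 hours 49 minutes leg 3 → 18:34 UTC.
Add 1 hour 14 minutes layover in Taipei → 19:48 UTC.
Add 6 hours leg 4 → 01:48 UTC (Jun 23).
Noumea is UTC+11:00, so local arrival = 01:48 + 11:00 = 12:48 on Jun 23.

12:48 on Jun 23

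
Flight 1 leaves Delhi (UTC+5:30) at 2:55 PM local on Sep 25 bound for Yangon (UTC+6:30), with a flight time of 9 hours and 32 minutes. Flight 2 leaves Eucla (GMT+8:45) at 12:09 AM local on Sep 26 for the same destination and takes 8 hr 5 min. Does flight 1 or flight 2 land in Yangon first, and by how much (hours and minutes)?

Flight 1 in UTC: 2:55 PM − 5:30 = 9:25 AM on Sep 25.
+9 hours and 32 minutes → arrive 6:57 PM UTC on Sep 25.
Flight 2 in UTC: 12:09 AM − 8:45 = 3:24 PM on Sep 25.
+8 hours and 5 minutes → arrive 11:29 PM UTC on Sep 25.
Flight 1 lands earlier by 4 hours 32 minutes.

the first, by 4 hours 32 minutes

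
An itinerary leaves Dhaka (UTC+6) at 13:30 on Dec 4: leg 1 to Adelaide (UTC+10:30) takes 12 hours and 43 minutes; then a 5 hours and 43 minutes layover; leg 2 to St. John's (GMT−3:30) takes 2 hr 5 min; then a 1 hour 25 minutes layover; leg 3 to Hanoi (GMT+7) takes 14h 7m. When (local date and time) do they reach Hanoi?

02:33 on Dec 6

Convert departure to UTC: 13:30 − 6:00 = 07:30 UTC on Dec 4.
Add 12 hours 43 minutes leg 1 → 20:13 UTC.
Add 5 hours and 43 minutes layover in Adelaide → 01:56 UTC (Dec 5).
Add 2 hours and 5 minutes leg 2 → 04:01 UTC.
Add 1 hour and 25 minutes layover in St. John's → 05:26 UTC.
Add 14 hours 7 minutes leg 3 → 19:33 UTC.
Hanoi is UTC+7:00, so local arrival = 19:33 + 7:00 = 02:33 on Dec 6.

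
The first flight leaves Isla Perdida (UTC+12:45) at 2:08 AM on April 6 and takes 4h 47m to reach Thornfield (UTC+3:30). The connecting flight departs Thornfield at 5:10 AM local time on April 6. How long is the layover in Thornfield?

7 hours 30 minutes

Convert departure to UTC: 2:08 AM − 12:45 = 1:23 PM UTC on Apr 5.
Add 4 hours and 47 minutes flight time → 6:10 PM UTC.
Thornfield is UTC+3:30, so local arrival = 6:10 PM + 3:30 = 9:40 PM on Apr 5.
Layover = 5:10 AM − 9:40 PM (+1 day) = 7 hours 30 minutes.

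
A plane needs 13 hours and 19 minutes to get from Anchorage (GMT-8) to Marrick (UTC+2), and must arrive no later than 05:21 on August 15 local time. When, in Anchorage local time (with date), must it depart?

Target arrival in UTC: 05:21 − 2:00 = 03:21 on Aug 15.
Subtract 13 hours 19 minutes → departure 14:02 UTC on Aug 14.
Anchorage is UTC−8:00: 14:02 − 8:00 = 06:02 on Aug 14.

06:02 on August 14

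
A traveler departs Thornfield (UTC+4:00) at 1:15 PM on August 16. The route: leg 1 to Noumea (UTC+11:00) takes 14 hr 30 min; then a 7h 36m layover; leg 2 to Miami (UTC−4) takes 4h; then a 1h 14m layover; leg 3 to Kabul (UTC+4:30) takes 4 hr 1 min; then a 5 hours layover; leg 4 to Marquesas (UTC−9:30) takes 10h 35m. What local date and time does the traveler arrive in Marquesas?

Convert departure to UTC: 1:15 PM − 4:00 = 9:15 AM UTC on Aug 16.
Add 14 hours and 30 minutes leg 1 → 11:45 PM UTC.
Add 7 hours 36 minutes layover in Noumea → 7:21 AM UTC (Aug 17).
Add 4 hours leg 2 → 11:21 AM UTC.
Add 1 hour and 14 minutes layover in Miami → 12:35 PM UTC.
Add 4 hours 1 minute leg 3 → 4:36 PM UTC.
Add 5 hours layover in Kabul → 9:36 PM UTC.
Add 10 hours and 35 minutes leg 4 → 8:11 AM UTC (Aug 18).
Marquesas is UTC−9:30, so local arrival = 8:11 AM − 9:30 = 10:41 PM on Aug 17.

10:41 PM on Aug 17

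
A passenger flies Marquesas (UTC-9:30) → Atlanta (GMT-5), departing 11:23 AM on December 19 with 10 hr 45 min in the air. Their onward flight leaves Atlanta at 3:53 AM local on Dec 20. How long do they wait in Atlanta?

1 hour 15 minutes

Convert departure to UTC: 11:23 AM + 9:30 = 8:53 PM UTC on Dec 19.
Add 10 hours 45 minutes flight time → 7:38 AM UTC (Dec 20).
Atlanta is UTC−5:00, so local arrival = 7:38 AM − 5:00 = 2:38 AM on Dec 20.
Layover = 3:53 AM − 2:38 AM = 1 hour 15 minutes.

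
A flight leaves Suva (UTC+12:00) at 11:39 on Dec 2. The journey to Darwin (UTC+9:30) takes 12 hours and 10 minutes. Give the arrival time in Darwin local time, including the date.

21:19 on Dec 2

Darwin is 2:30 behind Suva.
After 12 hours and 10 minutes it is 23:49 in Suva.
Shift by the zone difference: 23:49 − 2:30 = 21:19 on Dec 2 in Darwin.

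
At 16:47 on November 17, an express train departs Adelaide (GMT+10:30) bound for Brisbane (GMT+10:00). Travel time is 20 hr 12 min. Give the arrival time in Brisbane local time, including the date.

12:29 on November 18

Convert departure to UTC: 16:47 − 10:30 = 06:17 UTC on Nov 17.
Add 20 hours 12 minutes travel time → 02:29 UTC (Nov 18).
Brisbane is UTC+10:00, so local arrival = 02:29 + 10:00 = 12:29 on Nov 18.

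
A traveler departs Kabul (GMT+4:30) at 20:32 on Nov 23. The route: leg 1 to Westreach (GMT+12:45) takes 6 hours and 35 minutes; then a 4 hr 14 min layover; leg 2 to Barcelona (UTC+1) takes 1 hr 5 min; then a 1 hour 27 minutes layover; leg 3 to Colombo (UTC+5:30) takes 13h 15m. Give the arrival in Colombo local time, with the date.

00:08 on Nov 25

Convert departure to UTC: 20:32 − 4:30 = 16:02 UTC on Nov 23.
Add 6 hours 35 minutes leg 1 → 22:37 UTC.
Add 4 hours and 14 minutes layover in Westreach → 02:51 UTC (Nov 24).
Add 1 hour 5 minutes leg 2 → 03:56 UTC.
Add 1 hour and 27 minutes layover in Barcelona → 05:23 UTC.
Add 13 hours 15 minutes leg 3 → 18:38 UTC.
Colombo is UTC+5:30, so local arrival = 18:38 + 5:30 = 00:08 on Nov 25.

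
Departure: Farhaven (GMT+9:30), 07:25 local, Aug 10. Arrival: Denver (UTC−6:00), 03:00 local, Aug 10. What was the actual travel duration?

11 hours 5 minutes

Departure in UTC: 07:25 − 9:30 = 21:55 on Aug 9.
Arrival in UTC: 03:00 + 6:00 = 09:00 on Aug 10.
Elapsed = 09:00 − 21:55 (+1 day) = 11 hours 5 minutes.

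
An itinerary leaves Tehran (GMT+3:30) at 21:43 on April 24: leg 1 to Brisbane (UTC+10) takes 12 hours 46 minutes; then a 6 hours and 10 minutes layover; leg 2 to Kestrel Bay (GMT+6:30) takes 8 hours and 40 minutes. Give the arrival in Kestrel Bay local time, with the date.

Convert departure to UTC: 21:43 − 3:30 = 18:13 UTC on Apr 24.
Add 12 hours 46 minutes leg 1 → 06:59 UTC (Apr 25).
Add 6 hours 10 minutes layover in Brisbane → 13:09 UTC.
Add 8 hours and 40 minutes leg 2 → 21:49 UTC.
Kestrel Bay is UTC+6:30, so local arrival = 21:49 + 6:30 = 04:19 on Apr 26.

04:19 on April 26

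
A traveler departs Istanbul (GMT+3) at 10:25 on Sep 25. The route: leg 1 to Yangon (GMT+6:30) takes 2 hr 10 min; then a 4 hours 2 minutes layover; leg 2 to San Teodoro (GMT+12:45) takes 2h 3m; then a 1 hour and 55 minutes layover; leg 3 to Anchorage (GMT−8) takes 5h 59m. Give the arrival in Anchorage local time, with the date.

15:34 on September 25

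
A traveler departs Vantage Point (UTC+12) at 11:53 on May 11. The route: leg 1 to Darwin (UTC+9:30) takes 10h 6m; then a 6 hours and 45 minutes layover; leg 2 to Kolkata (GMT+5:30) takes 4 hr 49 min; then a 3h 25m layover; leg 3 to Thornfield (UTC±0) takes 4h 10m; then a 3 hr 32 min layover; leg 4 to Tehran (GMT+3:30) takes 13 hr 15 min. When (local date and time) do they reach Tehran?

Convert departure to UTC: 11:53 − 12:00 = 23:53 UTC on May 10.
Add 10 hours 6 minutes leg 1 → 09:59 UTC (May 11).
Add 6 hours and 45 minutes layover in Darwin → 16:44 UTC.
Add 4 hours 49 minutes leg 2 → 21:33 UTC.
Add 3 hours 25 minutes layover in Kolkata → 00:58 UTC (May 12).
Add 4 hours and 10 minutes leg 3 → 05:08 UTC.
Add 3 hours and 32 minutes layover in Thornfield → 08:40 UTC.
Add 13 hours 15 minutes leg 4 → 21:55 UTC.
Tehran is UTC+3:30, so local arrival = 21:55 + 3:30 = 01:25 on May 13.

01:25 on May 13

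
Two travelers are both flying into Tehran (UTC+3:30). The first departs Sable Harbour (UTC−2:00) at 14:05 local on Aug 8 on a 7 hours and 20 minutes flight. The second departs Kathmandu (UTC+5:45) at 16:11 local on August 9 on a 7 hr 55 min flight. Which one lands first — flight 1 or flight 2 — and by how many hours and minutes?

Flight 1 in UTC: 14:05 + 2:00 = 16:05 on Aug 8.
+7 hours and 20 minutes → arrive 23:25 UTC on Aug 8.
Flight 2 in UTC: 16:11 − 5:45 = 10:26 on Aug 9.
+7 hours and 55 minutes → arrive 18:21 UTC on Aug 9.
Flight 1 lands earlier by 18 hours 56 minutes.

the first, by 18 hours 56 minutes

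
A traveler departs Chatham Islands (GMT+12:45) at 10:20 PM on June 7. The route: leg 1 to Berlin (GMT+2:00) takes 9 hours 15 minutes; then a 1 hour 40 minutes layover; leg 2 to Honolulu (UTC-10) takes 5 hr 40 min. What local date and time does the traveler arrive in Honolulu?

4:10 PM on Jun 7

Convert departure to UTC: 10:20 PM − 12:45 = 9:35 AM UTC on Jun 7.
Add 9 hours and 15 minutes leg 1 → 6:50 PM UTC.
Add 1 hour 40 minutes layover in Berlin → 8:30 PM UTC.
Add 5 hours and 40 minutes leg 2 → 2:10 AM UTC (Jun 8).
Honolulu is UTC−10:00, so local arrival = 2:10 AM − 10:00 = 4:10 PM on Jun 7.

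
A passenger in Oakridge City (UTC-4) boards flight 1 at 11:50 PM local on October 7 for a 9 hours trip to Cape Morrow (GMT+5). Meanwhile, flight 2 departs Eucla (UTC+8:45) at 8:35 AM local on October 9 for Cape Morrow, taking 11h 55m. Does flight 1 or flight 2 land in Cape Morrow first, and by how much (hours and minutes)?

Flight 1 in UTC: 11:50 PM + 4:00 = 3:50 AM on Oct 8.
+9 hours → arrive 12:50 PM UTC on Oct 8.
Flight 2 in UTC: 8:35 AM − 8:45 = 11:50 PM on Oct 8.
+11 hours and 55 minutes → arrive 11:45 AM UTC on Oct 9.
Flight 1 lands earlier by 22 hours 55 minutes.

the first, by 22 hours 55 minutes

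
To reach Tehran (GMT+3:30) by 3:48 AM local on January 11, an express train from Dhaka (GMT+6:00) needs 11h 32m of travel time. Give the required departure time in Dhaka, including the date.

Target arrival in UTC: 3:48 AM − 3:30 = 12:18 AM on Jan 11.
Subtract 11 hours and 32 minutes → departure 12:46 PM UTC on Jan 10.
Dhaka is UTC+6:00: 12:46 PM + 6:00 = 6:46 PM on Jan 10.

6:46 PM on January 10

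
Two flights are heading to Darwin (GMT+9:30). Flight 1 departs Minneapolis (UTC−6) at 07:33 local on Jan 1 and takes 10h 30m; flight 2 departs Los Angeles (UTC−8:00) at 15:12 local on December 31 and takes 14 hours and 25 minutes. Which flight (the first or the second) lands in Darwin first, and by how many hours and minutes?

Flight 1 in UTC: 07:33 + 6:00 = 13:33 on Jan 1.
+10 hours and 30 minutes → arrive 00:03 UTC on Jan 2.
Flight 2 in UTC: 15:12 + 8:00 = 23:12 on Dec 31.
+14 hours 25 minutes → arrive 13:37 UTC on Jan 1.
Flight 2 lands earlier by 10 hours 26 minutes.

the second, by 10 hours 26 minutes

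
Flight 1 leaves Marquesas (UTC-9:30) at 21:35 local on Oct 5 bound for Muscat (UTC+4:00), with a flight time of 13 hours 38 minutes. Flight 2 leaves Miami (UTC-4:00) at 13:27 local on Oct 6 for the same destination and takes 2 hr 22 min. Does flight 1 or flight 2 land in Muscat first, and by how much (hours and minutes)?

the second, by 54 minutes

Flight 1 in UTC: 21:35 + 9:30 = 07:05 on Oct 6.
+13 hours 38 minutes → arrive 20:43 UTC on Oct 6.
Flight 2 in UTC: 13:27 + 4:00 = 17:27 on Oct 6.
+2 hours and 22 minutes → arrive 19:49 UTC on Oct 6.
Flight 2 lands earlier by 54 minutes.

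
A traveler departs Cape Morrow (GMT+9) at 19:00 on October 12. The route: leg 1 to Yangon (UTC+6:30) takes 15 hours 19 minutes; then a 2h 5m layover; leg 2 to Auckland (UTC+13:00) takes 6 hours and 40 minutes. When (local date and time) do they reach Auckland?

23:04 on October 13

Convert departure to UTC: 19:00 − 9:00 = 10:00 UTC on Oct 12.
Add 15 hours and 19 minutes leg 1 → 01:19 UTC (Oct 13).
Add 2 hours 5 minutes layover in Yangon → 03:24 UTC.
Add 6 hours 40 minutes leg 2 → 10:04 UTC.
Auckland is UTC+13:00, so local arrival = 10:04 + 13:00 = 23:04 on Oct 13.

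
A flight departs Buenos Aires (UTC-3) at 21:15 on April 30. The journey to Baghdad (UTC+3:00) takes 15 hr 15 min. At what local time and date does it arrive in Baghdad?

Convert departure to UTC: 21:15 + 3:00 = 00:15 UTC on May 1.
Add 15 hours and 15 minutes travel time → 15:30 UTC.
Baghdad is UTC+3:00, so local arrival = 15:30 + 3:00 = 18:30 on May 1.

18:30 on May 1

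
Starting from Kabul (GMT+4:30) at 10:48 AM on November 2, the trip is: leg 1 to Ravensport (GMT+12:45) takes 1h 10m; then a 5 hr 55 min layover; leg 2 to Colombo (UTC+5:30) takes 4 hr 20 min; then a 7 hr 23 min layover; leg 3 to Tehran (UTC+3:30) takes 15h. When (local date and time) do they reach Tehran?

7:36 PM on November 3

Convert departure to UTC: 10:48 AM − 4:30 = 6:18 AM UTC on Nov 2.
Add 1 hour 10 minutes leg 1 → 7:28 AM UTC.
Add 5 hours and 55 minutes layover in Ravensport → 1:23 PM UTC.
Add 4 hours and 20 minutes leg 2 → 5:43 PM UTC.
Add 7 hours 23 minutes layover in Colombo → 1:06 AM UTC (Nov 3).
Add 15 hours leg 3 → 4:06 PM UTC.
Tehran is UTC+3:30, so local arrival = 4:06 PM + 3:30 = 7:36 PM on Nov 3.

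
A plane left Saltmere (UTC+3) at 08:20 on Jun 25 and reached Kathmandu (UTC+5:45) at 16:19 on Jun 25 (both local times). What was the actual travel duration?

5 hours 14 minutes

Departure in UTC: 08:20 − 3:00 = 05:20 on Jun 25.
Arrival in UTC: 16:19 − 5:45 = 10:34 on Jun 25.
Elapsed = 10:34 − 05:20 = 5 hours 14 minutes.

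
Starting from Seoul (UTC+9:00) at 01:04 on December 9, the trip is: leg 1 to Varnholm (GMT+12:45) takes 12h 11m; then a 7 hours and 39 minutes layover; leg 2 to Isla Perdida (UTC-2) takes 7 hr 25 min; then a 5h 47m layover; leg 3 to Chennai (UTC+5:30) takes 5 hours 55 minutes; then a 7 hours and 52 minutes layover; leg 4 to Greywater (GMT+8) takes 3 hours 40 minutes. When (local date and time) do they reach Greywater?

02:33 on December 11

Convert departure to UTC: 01:04 − 9:00 = 16:04 UTC on Dec 8.
Add 12 hours 11 minutes leg 1 → 04:15 UTC (Dec 9).
Add 7 hours 39 minutes layover in Varnholm → 11:54 UTC.
Add 7 hours 25 minutes leg 2 → 19:19 UTC.
Add 5 hours 47 minutes layover in Isla Perdida → 01:06 UTC (Dec 10).
Add 5 hours and 55 minutes leg 3 → 07:01 UTC.
Add 7 hours 52 minutes layover in Chennai → 14:53 UTC.
Add 3 hours 40 minutes leg 4 → 18:33 UTC.
Greywater is UTC+8:00, so local arrival = 18:33 + 8:00 = 02:33 on Dec 11.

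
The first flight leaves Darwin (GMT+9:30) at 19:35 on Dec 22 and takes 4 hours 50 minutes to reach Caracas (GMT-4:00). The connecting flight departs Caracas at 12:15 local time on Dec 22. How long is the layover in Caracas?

1 hour 20 minutes

Convert departure to UTC: 19:35 − 9:30 = 10:05 UTC on Dec 22.
Add 4 hours 50 minutes flight time → 14:55 UTC.
Caracas is UTC−4:00, so local arrival = 14:55 − 4:00 = 10:55 on Dec 22.
Layover = 12:15 − 10:55 = 1 hour 20 minutes.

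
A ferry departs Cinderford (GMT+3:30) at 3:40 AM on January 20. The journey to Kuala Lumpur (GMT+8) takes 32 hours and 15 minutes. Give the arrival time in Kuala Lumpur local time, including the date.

4:25 PM on January 21

Convert departure to UTC: 3:40 AM − 3:30 = 12:10 AM UTC on Jan 20.
Add 32 hours 15 minutes travel time → 8:25 AM UTC (Jan 21).
Kuala Lumpur is UTC+8:00, so local arrival = 8:25 AM + 8:00 = 4:25 PM on Jan 21.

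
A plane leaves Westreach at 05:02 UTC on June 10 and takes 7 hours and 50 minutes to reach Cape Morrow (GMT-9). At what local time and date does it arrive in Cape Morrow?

03:52 on June 10

Departure is given in UTC: 05:02 on Jun 10.
Add 7 hours 50 minutes → 12:52 UTC.
Cape Morrow is UTC−9:00: 12:52 − 9:00 = 03:52 on Jun 10.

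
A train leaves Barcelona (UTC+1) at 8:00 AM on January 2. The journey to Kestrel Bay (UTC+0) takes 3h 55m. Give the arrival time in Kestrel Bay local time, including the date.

10:55 AM on January 2

Convert departure to UTC: 8:00 AM − 1:00 = 7:00 AM UTC on Jan 2.
Add 3 hours 55 minutes travel time → 10:55 AM UTC.
Kestrel Bay is UTC+0, so local arrival is the same: 10:55 AM on Jan 2.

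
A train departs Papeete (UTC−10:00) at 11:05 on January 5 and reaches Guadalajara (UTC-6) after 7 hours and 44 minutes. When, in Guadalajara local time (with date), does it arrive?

22:49 on January 5

Convert departure to UTC: 11:05 + 10:00 = 21:05 UTC on Jan 5.
Add 7 hours and 44 minutes travel time → 04:49 UTC (Jan 6).
Guadalajara is UTC−6:00, so local arrival = 04:49 − 6:00 = 22:49 on Jan 5.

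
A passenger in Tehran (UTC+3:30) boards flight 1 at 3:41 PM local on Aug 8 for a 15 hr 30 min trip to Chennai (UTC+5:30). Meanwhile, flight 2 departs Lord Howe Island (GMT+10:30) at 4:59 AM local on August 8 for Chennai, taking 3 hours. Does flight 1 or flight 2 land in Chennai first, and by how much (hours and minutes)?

Flight 1 in UTC: 3:41 PM − 3:30 = 12:11 PM on Aug 8.
+15 hours 30 minutes → arrive 3:41 AM UTC on Aug 9.
Flight 2 in UTC: 4:59 AM − 10:30 = 6:29 PM on Aug 7.
+3 hours → arrive 9:29 PM UTC on Aug 7.
Flight 2 lands earlier by 30 hours 12 minutes.

the second, by 30 hours 12 minutes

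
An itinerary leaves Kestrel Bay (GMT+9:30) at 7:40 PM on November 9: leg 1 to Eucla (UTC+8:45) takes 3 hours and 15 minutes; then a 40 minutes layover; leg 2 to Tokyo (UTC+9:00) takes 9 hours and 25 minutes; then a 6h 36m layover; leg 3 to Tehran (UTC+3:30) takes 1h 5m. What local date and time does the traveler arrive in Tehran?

10:41 AM on November 10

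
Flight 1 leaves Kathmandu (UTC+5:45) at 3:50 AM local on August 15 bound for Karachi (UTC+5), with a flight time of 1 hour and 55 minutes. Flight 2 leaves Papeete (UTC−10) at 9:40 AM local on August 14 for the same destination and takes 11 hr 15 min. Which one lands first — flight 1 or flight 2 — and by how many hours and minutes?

the first, by 6 hours 55 minutes

Flight 1 in UTC: 3:50 AM − 5:45 = 10:05 PM on Aug 14.
+1 hour and 55 minutes → arrive 12:00 AM UTC on Aug 15.
Flight 2 in UTC: 9:40 AM + 10:00 = 7:40 PM on Aug 14.
+11 hours and 15 minutes → arrive 6:55 AM UTC on Aug 15.
Flight 1 lands earlier by 6 hours 55 minutes.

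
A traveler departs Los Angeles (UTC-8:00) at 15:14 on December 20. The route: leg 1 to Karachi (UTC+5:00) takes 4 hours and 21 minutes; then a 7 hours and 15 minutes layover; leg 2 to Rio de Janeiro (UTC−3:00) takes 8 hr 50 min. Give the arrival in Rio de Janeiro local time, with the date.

Convert departure to UTC: 15:14 + 8:00 = 23:14 UTC on Dec 20.
Add 4 hours 21 minutes leg 1 → 03:35 UTC (Dec 21).
Add 7 hours 15 minutes layover in Karachi → 10:50 UTC.
Add 8 hours 50 minutes leg 2 → 19:40 UTC.
Rio de Janeiro is UTC−3:00, so local arrival = 19:40 − 3:00 = 16:40 on Dec 21.

16:40 on December 21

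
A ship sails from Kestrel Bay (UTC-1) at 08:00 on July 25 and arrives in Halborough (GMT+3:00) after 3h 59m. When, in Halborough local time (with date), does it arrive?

15:59 on Jul 25

Halborough is 4:00 ahead of Kestrel Bay.
After 3 hours 59 minutes it is 11:59 in Kestrel Bay.
Shift by the zone difference: 11:59 + 4:00 = 15:59 on Jul 25 in Halborough.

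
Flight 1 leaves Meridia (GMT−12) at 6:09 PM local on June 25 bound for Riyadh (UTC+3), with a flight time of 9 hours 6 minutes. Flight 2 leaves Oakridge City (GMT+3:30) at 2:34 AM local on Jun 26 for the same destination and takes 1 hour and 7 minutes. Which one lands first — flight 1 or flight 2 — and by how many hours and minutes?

Flight 1 in UTC: 6:09 PM + 12:00 = 6:09 AM on Jun 26.
+9 hours and 6 minutes → arrive 3:15 PM UTC on Jun 26.
Flight 2 in UTC: 2:34 AM − 3:30 = 11:04 PM on Jun 25.
+1 hour 7 minutes → arrive 12:11 AM UTC on Jun 26.
Flight 2 lands earlier by 15 hours 4 minutes.

the second, by 15 hours 4 minutes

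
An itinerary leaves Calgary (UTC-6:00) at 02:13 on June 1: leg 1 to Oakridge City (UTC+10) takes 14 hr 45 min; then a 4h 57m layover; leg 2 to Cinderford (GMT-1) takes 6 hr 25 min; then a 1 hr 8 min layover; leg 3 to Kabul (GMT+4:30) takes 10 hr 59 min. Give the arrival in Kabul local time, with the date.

Convert departure to UTC: 02:13 + 6:00 = 08:13 UTC on Jun 1.
Add 14 hours 45 minutes leg 1 → 22:58 UTC.
Add 4 hours and 57 minutes layover in Oakridge City → 03:55 UTC (Jun 2).
Add 6 hours 25 minutes leg 2 → 10:20 UTC.
Add 1 hour and 8 minutes layover in Cinderford → 11:28 UTC.
Add 10 hours and 59 minutes leg 3 → 22:27 UTC.
Kabul is UTC+4:30, so local arrival = 22:27 + 4:30 = 02:57 on Jun 3.

02:57 on June 3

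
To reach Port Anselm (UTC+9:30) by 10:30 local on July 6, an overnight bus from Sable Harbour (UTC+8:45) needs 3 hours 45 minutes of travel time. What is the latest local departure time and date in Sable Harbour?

Target arrival in UTC: 10:30 − 9:30 = 01:00 on Jul 6.
Subtract 3 hours 45 minutes → departure 21:15 UTC on Jul 5.
Sable Harbour is UTC+8:45: 21:15 + 8:45 = 06:00 on Jul 6.

06:00 on July 6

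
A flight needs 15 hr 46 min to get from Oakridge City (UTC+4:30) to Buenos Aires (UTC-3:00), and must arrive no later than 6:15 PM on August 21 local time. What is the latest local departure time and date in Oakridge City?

9:59 AM on August 21

Target arrival in UTC: 6:15 PM + 3:00 = 9:15 PM on Aug 21.
Subtract 15 hours and 46 minutes → departure 5:29 AM UTC on Aug 21.
Oakridge City is UTC+4:30: 5:29 AM + 4:30 = 9:59 AM on Aug 21.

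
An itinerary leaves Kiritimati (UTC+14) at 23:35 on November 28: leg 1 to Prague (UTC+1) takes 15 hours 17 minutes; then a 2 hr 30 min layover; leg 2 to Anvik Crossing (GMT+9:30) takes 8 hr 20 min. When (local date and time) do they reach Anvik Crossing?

Convert departure to UTC: 23:35 − 14:00 = 09:35 UTC on Nov 28.
Add 15 hours 17 minutes leg 1 → 00:52 UTC (Nov 29).
Add 2 hours and 30 minutes layover in Prague → 03:22 UTC.
Add 8 hours and 20 minutes leg 2 → 11:42 UTC.
Anvik Crossing is UTC+9:30, so local arrival = 11:42 + 9:30 = 21:12 on Nov 29.

21:12 on November 29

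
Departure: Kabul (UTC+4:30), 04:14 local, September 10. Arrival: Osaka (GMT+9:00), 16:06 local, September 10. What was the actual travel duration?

Departure in UTC: 04:14 − 4:30 = 23:44 on Sep 9.
Arrival in UTC: 16:06 − 9:00 = 07:06 on Sep 10.
Elapsed = 07:06 − 23:44 (+1 day) = 7 hours 22 minutes.

7 hours 22 minutes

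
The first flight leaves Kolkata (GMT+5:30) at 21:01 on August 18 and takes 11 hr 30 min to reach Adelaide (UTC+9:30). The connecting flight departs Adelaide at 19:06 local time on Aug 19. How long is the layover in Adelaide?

6 hours 35 minutes

Convert departure to UTC: 21:01 − 5:30 = 15:31 UTC on Aug 18.
Add 11 hours and 30 minutes flight time → 03:01 UTC (Aug 19).
Adelaide is UTC+9:30, so local arrival = 03:01 + 9:30 = 12:31 on Aug 19.
Layover = 19:06 − 12:31 = 6 hours 35 minutes.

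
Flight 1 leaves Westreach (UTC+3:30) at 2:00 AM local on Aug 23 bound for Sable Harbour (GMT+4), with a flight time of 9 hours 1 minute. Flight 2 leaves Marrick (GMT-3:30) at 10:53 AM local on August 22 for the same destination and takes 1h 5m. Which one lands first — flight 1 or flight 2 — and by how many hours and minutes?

the second, by 16 hours 3 minutes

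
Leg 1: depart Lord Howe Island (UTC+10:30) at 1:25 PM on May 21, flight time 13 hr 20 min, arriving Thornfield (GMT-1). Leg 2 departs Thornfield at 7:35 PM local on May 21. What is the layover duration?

4 hours 20 minutes

Convert departure to UTC: 1:25 PM − 10:30 = 2:55 AM UTC on May 21.
Add 13 hours 20 minutes flight time → 4:15 PM UTC.
Thornfield is UTC−1:00, so local arrival = 4:15 PM − 1:00 = 3:15 PM on May 21.
Layover = 7:35 PM − 3:15 PM = 4 hours 20 minutes.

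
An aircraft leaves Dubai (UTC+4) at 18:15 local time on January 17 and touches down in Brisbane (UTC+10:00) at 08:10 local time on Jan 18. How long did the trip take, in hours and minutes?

7 hours 55 minutes

Departure in UTC: 18:15 − 4:00 = 14:15 on Jan 17.
Arrival in UTC: 08:10 − 10:00 = 22:10 on Jan 17.
Elapsed = 22:10 − 14:15 = 7 hours 55 minutes.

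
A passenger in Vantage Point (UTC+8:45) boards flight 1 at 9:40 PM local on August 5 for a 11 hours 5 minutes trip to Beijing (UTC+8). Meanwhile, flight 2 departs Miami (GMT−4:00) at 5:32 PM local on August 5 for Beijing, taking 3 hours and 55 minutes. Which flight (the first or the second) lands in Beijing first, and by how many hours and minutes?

Flight 1 in UTC: 9:40 PM − 8:45 = 12:55 PM on Aug 5.
+11 hours and 5 minutes → arrive 12:00 AM UTC on Aug 6.
Flight 2 in UTC: 5:32 PM + 4:00 = 9:32 PM on Aug 5.
+3 hours and 55 minutes → arrive 1:27 AM UTC on Aug 6.
Flight 1 lands earlier by 1 hour 27 minutes.

the first, by 1 hour 27 minutes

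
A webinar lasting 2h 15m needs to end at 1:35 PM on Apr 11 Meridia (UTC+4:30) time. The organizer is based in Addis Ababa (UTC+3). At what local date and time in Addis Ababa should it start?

9:50 AM on April 11

Target end time in UTC: 1:35 PM − 4:30 = 9:05 AM on Apr 11.
Subtract 2 hours and 15 minutes → start 6:50 AM UTC on Apr 11.
Addis Ababa is UTC+3:00: 6:50 AM + 3:00 = 9:50 AM on Apr 11.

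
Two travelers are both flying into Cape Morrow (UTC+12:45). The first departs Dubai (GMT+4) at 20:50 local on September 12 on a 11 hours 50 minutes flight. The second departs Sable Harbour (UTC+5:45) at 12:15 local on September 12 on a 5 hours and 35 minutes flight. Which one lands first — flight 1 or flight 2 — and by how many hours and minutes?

the second, by 16 hours 35 minutes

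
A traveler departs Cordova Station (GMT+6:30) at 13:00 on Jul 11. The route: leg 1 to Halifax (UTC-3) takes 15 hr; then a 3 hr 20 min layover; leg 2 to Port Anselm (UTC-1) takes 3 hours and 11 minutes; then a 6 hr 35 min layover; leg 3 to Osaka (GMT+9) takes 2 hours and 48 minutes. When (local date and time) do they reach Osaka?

22:24 on July 12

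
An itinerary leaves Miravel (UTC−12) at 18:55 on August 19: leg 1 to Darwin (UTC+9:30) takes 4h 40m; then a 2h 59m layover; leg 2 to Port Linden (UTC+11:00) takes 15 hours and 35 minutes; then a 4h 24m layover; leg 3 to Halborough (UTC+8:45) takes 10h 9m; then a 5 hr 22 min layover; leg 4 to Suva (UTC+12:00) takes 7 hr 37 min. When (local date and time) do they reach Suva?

21:41 on August 22

Convert departure to UTC: 18:55 + 12:00 = 06:55 UTC on Aug 20.
Add 4 hours 40 minutes leg 1 → 11:35 UTC.
Add 2 hours and 59 minutes layover in Darwin → 14:34 UTC.
Add 15 hours and 35 minutes leg 2 → 06:09 UTC (Aug 21).
Add 4 hours and 24 minutes layover in Port Linden → 10:33 UTC.
Add 10 hours 9 minutes leg 3 → 20:42 UTC.
Add 5 hours 22 minutes layover in Halborough → 02:04 UTC (Aug 22).
Add 7 hours and 37 minutes leg 4 → 09:41 UTC.
Suva is UTC+12:00, so local arrival = 09:41 + 12:00 = 21:41 on Aug 22.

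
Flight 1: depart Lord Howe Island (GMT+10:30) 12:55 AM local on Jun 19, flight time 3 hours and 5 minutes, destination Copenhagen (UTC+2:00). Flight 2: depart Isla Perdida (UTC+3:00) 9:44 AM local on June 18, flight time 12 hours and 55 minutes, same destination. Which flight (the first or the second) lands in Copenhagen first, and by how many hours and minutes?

Flight 1 in UTC: 12:55 AM − 10:30 = 2:25 PM on Jun 18.
+3 hours and 5 minutes → arrive 5:30 PM UTC on Jun 18.
Flight 2 in UTC: 9:44 AM − 3:00 = 6:44 AM on Jun 18.
+12 hours and 55 minutes → arrive 7:39 PM UTC on Jun 18.
Flight 1 lands earlier by 2 hours 9 minutes.

the first, by 2 hours 9 minutes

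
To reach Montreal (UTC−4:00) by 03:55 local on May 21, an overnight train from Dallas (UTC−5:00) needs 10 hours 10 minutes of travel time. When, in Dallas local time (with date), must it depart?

16:45 on May 20

Target arrival in UTC: 03:55 + 4:00 = 07:55 on May 21.
Subtract 10 hours and 10 minutes → departure 21:45 UTC on May 20.
Dallas is UTC−5:00: 21:45 − 5:00 = 16:45 on May 20.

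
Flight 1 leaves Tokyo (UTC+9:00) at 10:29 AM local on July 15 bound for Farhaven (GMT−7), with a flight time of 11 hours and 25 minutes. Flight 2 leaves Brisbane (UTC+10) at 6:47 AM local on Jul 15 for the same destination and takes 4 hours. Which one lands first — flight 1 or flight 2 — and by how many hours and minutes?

the second, by 12 hours 7 minutes

Flight 1 in UTC: 10:29 AM − 9:00 = 1:29 AM on Jul 15.
+11 hours and 25 minutes → arrive 12:54 PM UTC on Jul 15.
Flight 2 in UTC: 6:47 AM − 10:00 = 8:47 PM on Jul 14.
+4 hours → arrive 12:47 AM UTC on Jul 15.
Flight 2 lands earlier by 12 hours 7 minutes.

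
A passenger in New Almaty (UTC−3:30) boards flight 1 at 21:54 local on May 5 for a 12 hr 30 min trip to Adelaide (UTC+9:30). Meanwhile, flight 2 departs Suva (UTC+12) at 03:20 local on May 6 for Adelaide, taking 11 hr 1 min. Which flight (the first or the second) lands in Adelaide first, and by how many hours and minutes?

the second, by 11 hours 33 minutes

Flight 1 in UTC: 21:54 + 3:30 = 01:24 on May 6.
+12 hours and 30 minutes → arrive 13:54 UTC on May 6.
Flight 2 in UTC: 03:20 − 12:00 = 15:20 on May 5.
+11 hours and 1 minute → arrive 02:21 UTC on May 6.
Flight 2 lands earlier by 11 hours 33 minutes.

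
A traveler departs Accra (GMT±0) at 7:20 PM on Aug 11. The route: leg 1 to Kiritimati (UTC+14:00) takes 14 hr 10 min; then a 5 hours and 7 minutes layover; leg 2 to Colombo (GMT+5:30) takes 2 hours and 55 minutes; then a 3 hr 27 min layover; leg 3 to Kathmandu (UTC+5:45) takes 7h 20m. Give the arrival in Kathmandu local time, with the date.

Accra is at UTC+0, so departure is already 7:20 PM UTC on Aug 11.
Add 14 hours 10 minutes leg 1 → 9:30 AM UTC (Aug 12).
Add 5 hours and 7 minutes layover in Kiritimati → 2:37 PM UTC.
Add 2 hours 55 minutes leg 2 → 5:32 PM UTC.
Add 3 hours 27 minutes layover in Colombo → 8:59 PM UTC.
Add 7 hours and 20 minutes leg 3 → 4:19 AM UTC (Aug 13).
Kathmandu is UTC+5:45, so local arrival = 4:19 AM + 5:45 = 10:04 AM on Aug 13.

10:04 AM on August 13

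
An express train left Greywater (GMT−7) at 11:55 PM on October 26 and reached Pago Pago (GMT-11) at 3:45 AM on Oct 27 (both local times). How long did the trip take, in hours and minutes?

Departure in UTC: 11:55 PM + 7:00 = 6:55 AM on Oct 27.
Arrival in UTC: 3:45 AM + 11:00 = 2:45 PM on Oct 27.
Elapsed = 2:45 PM − 6:55 AM = 7 hours 50 minutes.

7 hours 50 minutes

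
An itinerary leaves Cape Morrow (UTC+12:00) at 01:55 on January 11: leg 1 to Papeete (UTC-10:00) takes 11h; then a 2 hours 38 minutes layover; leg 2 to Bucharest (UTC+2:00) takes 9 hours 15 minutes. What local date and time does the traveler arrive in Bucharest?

14:48 on January 11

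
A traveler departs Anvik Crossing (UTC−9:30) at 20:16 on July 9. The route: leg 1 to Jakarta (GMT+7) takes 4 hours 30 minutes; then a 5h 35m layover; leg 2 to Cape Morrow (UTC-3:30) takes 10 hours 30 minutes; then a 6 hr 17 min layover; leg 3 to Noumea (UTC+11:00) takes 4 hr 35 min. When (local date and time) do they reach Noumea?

Convert departure to UTC: 20:16 + 9:30 = 05:46 UTC on Jul 10.
Add 4 hours 30 minutes leg 1 → 10:16 UTC.
Add 5 hours 35 minutes layover in Jakarta → 15:51 UTC.
Add 10 hours 30 minutes leg 2 → 02:21 UTC (Jul 11).
Add 6 hours 17 minutes layover in Cape Morrow → 08:38 UTC.
Add 4 hours and 35 minutes leg 3 → 13:13 UTC.
Noumea is UTC+11:00, so local arrival = 13:13 + 11:00 = 00:13 on Jul 12.

00:13 on Jul 12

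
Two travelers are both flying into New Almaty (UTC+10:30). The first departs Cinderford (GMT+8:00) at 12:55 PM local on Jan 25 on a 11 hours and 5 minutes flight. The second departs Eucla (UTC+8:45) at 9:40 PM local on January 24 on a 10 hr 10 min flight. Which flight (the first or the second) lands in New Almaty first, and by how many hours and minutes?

the second, by 16 hours 55 minutes

Flight 1 in UTC: 12:55 PM − 8:00 = 4:55 AM on Jan 25.
+11 hours and 5 minutes → arrive 4:00 PM UTC on Jan 25.
Flight 2 in UTC: 9:40 PM − 8:45 = 12:55 PM on Jan 24.
+10 hours 10 minutes → arrive 11:05 PM UTC on Jan 24.
Flight 2 lands earlier by 16 hours 55 minutes.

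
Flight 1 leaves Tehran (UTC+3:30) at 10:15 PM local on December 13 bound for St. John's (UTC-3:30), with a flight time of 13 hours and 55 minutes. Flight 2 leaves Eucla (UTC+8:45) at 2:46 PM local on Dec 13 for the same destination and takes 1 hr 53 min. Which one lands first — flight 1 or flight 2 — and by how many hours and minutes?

Flight 1 in UTC: 10:15 PM − 3:30 = 6:45 PM on Dec 13.
+13 hours and 55 minutes → arrive 8:40 AM UTC on Dec 14.
Flight 2 in UTC: 2:46 PM − 8:45 = 6:01 AM on Dec 13.
+1 hour 53 minutes → arrive 7:54 AM UTC on Dec 13.
Flight 2 lands earlier by 24 hours 46 minutes.

the second, by 24 hours 46 minutes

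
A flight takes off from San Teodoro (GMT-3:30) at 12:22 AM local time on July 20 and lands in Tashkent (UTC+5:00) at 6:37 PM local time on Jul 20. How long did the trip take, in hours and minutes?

9 hours 45 minutes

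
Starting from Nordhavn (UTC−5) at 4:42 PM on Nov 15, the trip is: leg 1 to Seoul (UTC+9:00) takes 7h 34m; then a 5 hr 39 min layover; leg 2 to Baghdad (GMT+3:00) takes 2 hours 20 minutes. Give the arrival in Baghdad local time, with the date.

4:15 PM on November 16

Convert departure to UTC: 4:42 PM + 5:00 = 9:42 PM UTC on Nov 15.
Add 7 hours and 34 minutes leg 1 → 5:16 AM UTC (Nov 16).
Add 5 hours 39 minutes layover in Seoul → 10:55 AM UTC.
Add 2 hours 20 minutes leg 2 → 1:15 PM UTC.
Baghdad is UTC+3:00, so local arrival = 1:15 PM + 3:00 = 4:15 PM on Nov 16.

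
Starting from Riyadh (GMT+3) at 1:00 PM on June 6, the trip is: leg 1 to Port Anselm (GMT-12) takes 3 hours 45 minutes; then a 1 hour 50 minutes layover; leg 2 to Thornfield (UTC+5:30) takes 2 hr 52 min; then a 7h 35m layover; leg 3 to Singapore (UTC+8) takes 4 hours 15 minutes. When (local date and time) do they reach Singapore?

2:17 PM on June 7

Convert departure to UTC: 1:00 PM − 3:00 = 10:00 AM UTC on Jun 6.
Add 3 hours 45 minutes leg 1 → 1:45 PM UTC.
Add 1 hour and 50 minutes layover in Port Anselm → 3:35 PM UTC.
Add 2 hours 52 minutes leg 2 → 6:27 PM UTC.
Add 7 hours 35 minutes layover in Thornfield → 2:02 AM UTC (Jun 7).
Add 4 hours and 15 minutes leg 3 → 6:17 AM UTC.
Singapore is UTC+8:00, so local arrival = 6:17 AM + 8:00 = 2:17 PM on Jun 7.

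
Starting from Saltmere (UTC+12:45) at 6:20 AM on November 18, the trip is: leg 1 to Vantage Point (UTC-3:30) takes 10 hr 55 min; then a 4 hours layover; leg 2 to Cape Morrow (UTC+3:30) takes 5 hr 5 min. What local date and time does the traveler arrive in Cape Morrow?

5:05 PM on Nov 18

Convert departure to UTC: 6:20 AM − 12:45 = 5:35 PM UTC on Nov 17.
Add 10 hours and 55 minutes leg 1 → 4:30 AM UTC (Nov 18).
Add 4 hours layover in Vantage Point → 8:30 AM UTC.
Add 5 hours 5 minutes leg 2 → 1:35 PM UTC.
Cape Morrow is UTC+3:30, so local arrival = 1:35 PM + 3:30 = 5:05 PM on Nov 18.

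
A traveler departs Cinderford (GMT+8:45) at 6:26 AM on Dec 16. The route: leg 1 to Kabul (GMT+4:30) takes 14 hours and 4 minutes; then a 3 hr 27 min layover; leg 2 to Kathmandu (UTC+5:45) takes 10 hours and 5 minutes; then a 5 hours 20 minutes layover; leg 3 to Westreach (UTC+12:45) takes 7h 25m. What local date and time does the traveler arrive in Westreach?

Convert departure to UTC: 6:26 AM − 8:45 = 9:41 PM UTC on Dec 15.
Add 14 hours 4 minutes leg 1 → 11:45 AM UTC (Dec 16).
Add 3 hours 27 minutes layover in Kabul → 3:12 PM UTC.
Add 10 hours and 5 minutes leg 2 → 1:17 AM UTC (Dec 17).
Add 5 hours and 20 minutes layover in Kathmandu → 6:37 AM UTC.
Add 7 hours 25 minutes leg 3 → 2:02 PM UTC.
Westreach is UTC+12:45, so local arrival = 2:02 PM + 12:45 = 2:47 AM on Dec 18.

2:47 AM on Dec 18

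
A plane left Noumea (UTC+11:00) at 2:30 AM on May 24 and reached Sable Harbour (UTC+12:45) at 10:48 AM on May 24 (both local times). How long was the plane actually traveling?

Departure in UTC: 2:30 AM − 11:00 = 3:30 PM on May 23.
Arrival in UTC: 10:48 AM − 12:45 = 10:03 PM on May 23.
Elapsed = 10:03 PM − 3:30 PM = 6 hours 33 minutes.

6 hours 33 minutes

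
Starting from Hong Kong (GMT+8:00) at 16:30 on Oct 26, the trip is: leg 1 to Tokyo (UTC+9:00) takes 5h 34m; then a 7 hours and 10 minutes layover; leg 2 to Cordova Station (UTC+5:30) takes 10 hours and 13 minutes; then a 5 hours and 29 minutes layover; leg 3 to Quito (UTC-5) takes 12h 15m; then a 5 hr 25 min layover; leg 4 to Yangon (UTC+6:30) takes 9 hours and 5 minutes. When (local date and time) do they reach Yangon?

22:11 on October 28

Convert departure to UTC: 16:30 − 8:00 = 08:30 UTC on Oct 26.
Add 5 hours 34 minutes leg 1 → 14:04 UTC.
Add 7 hours 10 minutes layover in Tokyo → 21:14 UTC.
Add 10 hours and 13 minutes leg 2 → 07:27 UTC (Oct 27).
Add 5 hours and 29 minutes layover in Cordova Station → 12:56 UTC.
Add 12 hours 15 minutes leg 3 → 01:11 UTC (Oct 28).
Add 5 hours 25 minutes layover in Quito → 06:36 UTC.
Add 9 hours 5 minutes leg 4 → 15:41 UTC.
Yangon is UTC+6:30, so local arrival = 15:41 + 6:30 = 22:11 on Oct 28.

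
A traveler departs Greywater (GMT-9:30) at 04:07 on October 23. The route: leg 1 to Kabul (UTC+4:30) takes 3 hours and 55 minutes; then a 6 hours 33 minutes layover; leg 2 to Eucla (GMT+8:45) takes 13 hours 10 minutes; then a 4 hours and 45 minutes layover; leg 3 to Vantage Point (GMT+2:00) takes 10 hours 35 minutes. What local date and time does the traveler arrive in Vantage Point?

06:35 on October 25

Convert departure to UTC: 04:07 + 9:30 = 13:37 UTC on Oct 23.
Add 3 hours and 55 minutes leg 1 → 17:32 UTC.
Add 6 hours and 33 minutes layover in Kabul → 00:05 UTC (Oct 24).
Add 13 hours 10 minutes leg 2 → 13:15 UTC.
Add 4 hours 45 minutes layover in Eucla → 18:00 UTC.
Add 10 hours and 35 minutes leg 3 → 04:35 UTC (Oct 25).
Vantage Point is UTC+2:00, so local arrival = 04:35 + 2:00 = 06:35 on Oct 25.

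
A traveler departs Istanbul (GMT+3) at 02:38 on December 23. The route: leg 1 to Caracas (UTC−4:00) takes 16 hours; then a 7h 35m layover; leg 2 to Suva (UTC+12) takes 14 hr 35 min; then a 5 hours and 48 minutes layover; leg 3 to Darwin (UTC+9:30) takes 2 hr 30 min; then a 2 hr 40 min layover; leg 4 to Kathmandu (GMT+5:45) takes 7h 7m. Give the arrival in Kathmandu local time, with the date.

Convert departure to UTC: 02:38 − 3:00 = 23:38 UTC on Dec 22.
Add 16 hours leg 1 → 15:38 UTC (Dec 23).
Add 7 hours and 35 minutes layover in Caracas → 23:13 UTC.
Add 14 hours and 35 minutes leg 2 → 13:48 UTC (Dec 24).
Add 5 hours and 48 minutes layover in Suva → 19:36 UTC.
Add 2 hours 30 minutes leg 3 → 22:06 UTC.
Add 2 hours 40 minutes layover in Darwin → 00:46 UTC (Dec 25).
Add 7 hours and 7 minutes leg 4 → 07:53 UTC.
Kathmandu is UTC+5:45, so local arrival = 07:53 + 5:45 = 13:38 on Dec 25.

13:38 on December 25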